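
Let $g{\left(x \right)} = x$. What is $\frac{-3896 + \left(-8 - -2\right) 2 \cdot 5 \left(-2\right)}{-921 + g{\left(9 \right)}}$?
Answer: $\frac{236}{57} \approx 4.1404$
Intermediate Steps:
$\frac{-3896 + \left(-8 - -2\right) 2 \cdot 5 \left(-2\right)}{-921 + g{\left(9 \right)}} = \frac{-3896 + \left(-8 - -2\right) 2 \cdot 5 \left(-2\right)}{-921 + 9} = \frac{-3896 + \left(-8 + 2\right) 10 \left(-2\right)}{-912} = \left(-3896 + \left(-6\right) 10 \left(-2\right)\right) \left(- \frac{1}{912}\right) = \left(-3896 - -120\right) \left(- \frac{1}{912}\right) = \left(-3896 + 120\right) \left(- \frac{1}{912}\right) = \left(-3776\right) \left(- \frac{1}{912}\right) = \frac{236}{57}$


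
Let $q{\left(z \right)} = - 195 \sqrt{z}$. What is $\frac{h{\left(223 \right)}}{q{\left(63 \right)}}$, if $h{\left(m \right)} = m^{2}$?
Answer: $- \frac{49729 \sqrt{7}}{4095} \approx -32.13$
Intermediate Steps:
$\frac{h{\left(223 \right)}}{q{\left(63 \right)}} = \frac{223^{2}}{\left(-195\right) \sqrt{63}} = \frac{49729}{\left(-195\right) 3 \sqrt{7}} = \frac{49729}{\left(-585\right) \sqrt{7}} = 49729 \left(- \frac{\sqrt{7}}{4095}\right) = - \frac{49729 \sqrt{7}}{4095}$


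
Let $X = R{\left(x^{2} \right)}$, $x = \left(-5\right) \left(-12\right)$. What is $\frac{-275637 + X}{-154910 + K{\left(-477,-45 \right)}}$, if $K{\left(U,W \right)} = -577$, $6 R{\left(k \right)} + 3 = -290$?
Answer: $\frac{1654115}{932922} \approx 1.773$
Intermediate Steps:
$x = 60$
$R{\left(k \right)} = - \frac{293}{6}$ ($R{\left(k \right)} = - \frac{1}{2} + \frac{1}{6} \left(-290\right) = - \frac{1}{2} - \frac{145}{3} = - \frac{293}{6}$)
$X = - \frac{293}{6} \approx -48.833$
$\frac{-275637 + X}{-154910 + K{\left(-477,-45 \right)}} = \frac{-275637 - \frac{293}{6}}{-154910 - 577} = - \frac{1654115}{6 \left(-155487\right)} = \left(- \frac{1654115}{6}\right) \left(- \frac{1}{155487}\right) = \frac{1654115}{932922}$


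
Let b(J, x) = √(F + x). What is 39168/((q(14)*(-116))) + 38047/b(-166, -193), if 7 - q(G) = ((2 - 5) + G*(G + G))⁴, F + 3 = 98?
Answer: 544/36891294777 - 38047*I*√2/14 ≈ 1.4746e-8 - 3843.3*I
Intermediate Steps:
F = 95 (F = -3 + 98 = 95)
b(J, x) = √(95 + x)
q(G) = 7 - (-3 + 2*G²)⁴ (q(G) = 7 - ((2 - 5) + G*(G + G))⁴ = 7 - (-3 + G*(2*G))⁴ = 7 - (-3 + 2*G²)⁴)
39168/((q(14)*(-116))) + 38047/b(-166, -193) = 39168/(((7 - (-3 + 2*14²)⁴)*(-116))) + 38047/(√(95 - 193)) = 39168/(((7 - (-3 + 2*196)⁴)*(-116))) + 38047/(√(-98)) = 39168/(((7 - (-3 + 392)⁴)*(-116))) + 38047/((7*I*√2)) = 39168/(((7 - 1*389⁴)*(-116))) + 38047*(-I*√2/14) = 39168/(((7 - 1*22898045041)*(-116))) - 38047*I*√2/14 = 39168/(((7 - 22898045041)*(-116))) - 38047*I*√2/14 = 39168/((-22898045034*(-116))) - 38047*I*√2/14 = 39168/2656173223944 - 38047*I*√2/14 = 39168*(1/2656173223944) - 38047*I*√2/14 = 544/36891294777 - 38047*I*√2/14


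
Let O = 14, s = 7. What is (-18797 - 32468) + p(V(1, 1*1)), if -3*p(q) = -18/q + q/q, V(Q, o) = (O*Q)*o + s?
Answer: -1076566/21 ≈ -51265.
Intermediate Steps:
V(Q, o) = 7 + 14*Q*o (V(Q, o) = (14*Q)*o + 7 = 14*Q*o + 7 = 7 + 14*Q*o)
p(q) = -⅓ + 6/q (p(q) = -(-18/q + q/q)/3 = -(-18/q + 1)/3 = -(1 - 18/q)/3 = -⅓ + 6/q)
(-18797 - 32468) + p(V(1, 1*1)) = (-18797 - 32468) + (18 - (7 + 14*1*(1*1)))/(3*(7 + 14*1*(1*1))) = -51265 + (18 - (7 + 14*1*1))/(3*(7 + 14*1*1)) = -51265 + (18 - (7 + 14))/(3*(7 + 14)) = -51265 + (⅓)*(18 - 1*21)/21 = -51265 + (⅓)*(1/21)*(18 - 21) = -51265 + (⅓)*(1/21)*(-3) = -51265 - 1/21 = -1076566/21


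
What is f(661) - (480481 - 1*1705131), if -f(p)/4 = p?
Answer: 1222006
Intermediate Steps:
f(p) = -4*p
f(661) - (480481 - 1*1705131) = -4*661 - (480481 - 1*1705131) = -2644 - (480481 - 1705131) = -2644 - 1*(-1224650) = -2644 + 1224650 = 1222006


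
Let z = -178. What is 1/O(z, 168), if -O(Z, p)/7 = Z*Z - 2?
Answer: -1/221774 ≈ -4.5091e-6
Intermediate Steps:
O(Z, p) = 14 - 7*Z² (O(Z, p) = -7*(Z*Z - 2) = -7*(Z² - 2) = -7*(-2 + Z²) = 14 - 7*Z²)
1/O(z, 168) = 1/(14 - 7*(-178)²) = 1/(14 - 7*31684) = 1/(14 - 221788) = 1/(-221774) = -1/221774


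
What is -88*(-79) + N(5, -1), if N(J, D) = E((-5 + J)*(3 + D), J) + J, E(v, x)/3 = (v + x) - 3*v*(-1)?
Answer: 6972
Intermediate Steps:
E(v, x) = 3*x + 12*v (E(v, x) = 3*((v + x) - 3*v*(-1)) = 3*((v + x) + 3*v) = 3*(x + 4*v) = 3*x + 12*v)
N(J, D) = 4*J + 12*(-5 + J)*(3 + D) (N(J, D) = (3*J + 12*((-5 + J)*(3 + D))) + J = (3*J + 12*(-5 + J)*(3 + D)) + J = 4*J + 12*(-5 + J)*(3 + D))
-88*(-79) + N(5, -1) = -88*(-79) + (-180 - 60*(-1) + 40*5 + 12*(-1)*5) = 6952 + (-180 + 60 + 200 - 60) = 6952 + 20 = 6972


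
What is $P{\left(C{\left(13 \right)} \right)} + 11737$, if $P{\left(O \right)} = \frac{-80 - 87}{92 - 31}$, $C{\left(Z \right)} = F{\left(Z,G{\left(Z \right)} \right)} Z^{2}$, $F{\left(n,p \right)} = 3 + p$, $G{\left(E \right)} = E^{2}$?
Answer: $\frac{715790}{61} \approx 11734.0$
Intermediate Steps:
$C{\left(Z \right)} = Z^{2} \left(3 + Z^{2}\right)$ ($C{\left(Z \right)} = \left(3 + Z^{2}\right) Z^{2} = Z^{2} \left(3 + Z^{2}\right)$)
$P{\left(O \right)} = - \frac{167}{61}$
$P{\left(C{\left(13 \right)} \right)} + 11737 = - \frac{167}{61} + 11737 = \frac{715790}{61}$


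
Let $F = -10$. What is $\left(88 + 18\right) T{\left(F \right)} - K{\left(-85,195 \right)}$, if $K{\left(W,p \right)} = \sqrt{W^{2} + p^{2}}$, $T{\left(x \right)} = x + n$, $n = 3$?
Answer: $-742 - 5 \sqrt{1810} \approx -954.72$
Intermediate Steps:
$T{\left(x \right)} = 3 + x$ ($T{\left(x \right)} = x + 3 = 3 + x$)
$\left(88 + 18\right) T{\left(F \right)} - K{\left(-85,195 \right)} = \left(88 + 18\right) \left(3 - 10\right) - \sqrt{\left(-85\right)^{2} + 195^{2}} = 106 \left(-7\right) - \sqrt{7225 + 38025} = -742 - \sqrt{45250} = -742 - 5 \sqrt{1810}$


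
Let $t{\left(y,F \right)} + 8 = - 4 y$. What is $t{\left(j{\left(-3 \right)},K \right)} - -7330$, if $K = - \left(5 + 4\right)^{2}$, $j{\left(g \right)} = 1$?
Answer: $7318$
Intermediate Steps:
$K = -81$ ($K = - 9^{2} = \left(-1\right) 81 = -81$)
$t{\left(y,F \right)} = -8 - 4 y$
$t{\left(j{\left(-3 \right)},K \right)} - -7330 = \left(-8 - 4\right) - -7330 = \left(-8 - 4\right) + 7330 = -12 + 7330 = 7318$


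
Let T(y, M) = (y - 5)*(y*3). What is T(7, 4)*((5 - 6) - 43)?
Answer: -1848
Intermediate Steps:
T(y, M) = 3*y*(-5 + y) (T(y, M) = (-5 + y)*(3*y) = 3*y*(-5 + y))
T(7, 4)*((5 - 6) - 43) = (3*7*(-5 + 7))*((5 - 6) - 43) = (3*7*2)*(-1 - 43) = 42*(-44) = -1848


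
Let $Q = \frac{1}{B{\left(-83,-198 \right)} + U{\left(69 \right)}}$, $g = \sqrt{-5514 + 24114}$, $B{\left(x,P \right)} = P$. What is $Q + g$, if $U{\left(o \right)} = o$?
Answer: $- \frac{1}{129} + 10 \sqrt{186} \approx 136.37$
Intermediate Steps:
$g = 10 \sqrt{186}$ ($g = \sqrt{18600} = 10 \sqrt{186} \approx 136.38$)
$Q = - \frac{1}{129}$ ($Q = \frac{1}{-198 + 69} = \frac{1}{-129} = - \frac{1}{129} \approx -0.0077519$)
$Q + g = - \frac{1}{129} + 10 \sqrt{186}$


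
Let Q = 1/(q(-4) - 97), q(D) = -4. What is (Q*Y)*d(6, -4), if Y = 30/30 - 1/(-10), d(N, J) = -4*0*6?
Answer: 0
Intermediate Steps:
d(N, J) = 0 (d(N, J) = 0*6 = 0)
Y = 11/10 (Y = 30*(1/30) - 1*(-1/10) = 1 + 1/10 = 11/10 ≈ 1.1000)
Q = -1/101 (Q = 1/(-4 - 97) = 1/(-101) = -1/101 ≈ -0.0099010)
(Q*Y)*d(6, -4) = -1/101*11/10*0 = -11/1010*0 = 0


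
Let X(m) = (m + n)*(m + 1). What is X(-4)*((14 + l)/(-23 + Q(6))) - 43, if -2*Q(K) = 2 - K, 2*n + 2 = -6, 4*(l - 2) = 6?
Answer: -63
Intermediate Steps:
l = 7/2 (l = 2 + (1/4)*6 = 2 + 3/2 = 7/2 ≈ 3.5000)
n = -4 (n = -1 + (1/2)*(-6) = -1 - 3 = -4)
Q(K) = -1 + K/2 (Q(K) = -(2 - K)/2 = -1 + K/2)
X(m) = (1 + m)*(-4 + m) (X(m) = (m - 4)*(m + 1) = (-4 + m)*(1 + m) = (1 + m)*(-4 + m))
X(-4)*((14 + l)/(-23 + Q(6))) - 43 = (-4 + (-4)**2 - 3*(-4))*((14 + 7/2)/(-23 + (-1 + (1/2)*6))) - 43 = (-4 + 16 + 12)*(35/(2*(-23 + (-1 + 3)))) - 43 = 24*(35/(2*(-23 + 2))) - 43 = 24*((35/2)/(-21)) - 43 = 24*((35/2)*(-1/21)) - 43 = 24*(-5/6) - 43 = -20 - 43 = -63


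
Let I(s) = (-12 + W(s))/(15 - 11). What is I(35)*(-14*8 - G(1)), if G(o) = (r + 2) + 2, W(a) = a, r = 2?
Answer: -1357/2 ≈ -678.50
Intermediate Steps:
G(o) = 6 (G(o) = (2 + 2) + 2 = 4 + 2 = 6)
I(s) = -3 + s/4 (I(s) = (-12 + s)/(15 - 11) = (-12 + s)/4 = (-12 + s)*(¼) = -3 + s/4)
I(35)*(-14*8 - G(1)) = (-3 + (¼)*35)*(-14*8 - 1*6) = (-3 + 35/4)*(-112 - 6) = (23/4)*(-118) = -1357/2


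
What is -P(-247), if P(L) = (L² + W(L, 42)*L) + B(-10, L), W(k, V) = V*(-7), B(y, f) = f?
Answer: -133380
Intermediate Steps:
W(k, V) = -7*V
P(L) = L² - 293*L (P(L) = (L² + (-7*42)*L) + L = (L² - 294*L) + L = L² - 293*L)
-P(-247) = -(-247)*(-293 - 247) = -(-247)*(-540) = -1*133380 = -133380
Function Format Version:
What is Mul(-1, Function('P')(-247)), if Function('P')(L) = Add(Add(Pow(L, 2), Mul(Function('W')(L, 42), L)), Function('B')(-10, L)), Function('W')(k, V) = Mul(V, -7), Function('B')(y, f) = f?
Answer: -133380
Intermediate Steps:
Function('W')(k, V) = Mul(-7, V)
Function('P')(L) = Add(Pow(L, 2), Mul(-293, L)) (Function('P')(L) = Add(Add(Pow(L, 2), Mul(Mul(-7, 42), L)), L) = Add(Add(Pow(L, 2), Mul(-294, L)), L) = Add(Pow(L, 2), Mul(-293, L)))
Mul(-1, Function('P')(-247)) = Mul(-1, Mul(-247, Add(-293, -247))) = Mul(-1, Mul(-247, -540)) = Mul(-1, 133380) = -133380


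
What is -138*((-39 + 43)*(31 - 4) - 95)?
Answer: -1794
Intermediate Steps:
-138*((-39 + 43)*(31 - 4) - 95) = -138*(4*27 - 95) = -138*(108 - 95) = -138*13 = -1794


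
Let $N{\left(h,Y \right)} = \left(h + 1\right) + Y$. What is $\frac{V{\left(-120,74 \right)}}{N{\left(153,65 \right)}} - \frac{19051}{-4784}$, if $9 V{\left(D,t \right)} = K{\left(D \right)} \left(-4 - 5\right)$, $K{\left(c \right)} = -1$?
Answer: $\frac{4176953}{1047696} \approx 3.9868$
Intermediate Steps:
$N{\left(h,Y \right)} = 1 + Y + h$ ($N{\left(h,Y \right)} = \left(1 + h\right) + Y = 1 + Y + h$)
$V{\left(D,t \right)} = 1$ ($V{\left(D,t \right)} = \frac{\left(-1\right) \left(-4 - 5\right)}{9} = \frac{\left(-1\right) \left(-9\right)}{9} = \frac{1}{9} \cdot 9 = 1$)
$\frac{V{\left(-120,74 \right)}}{N{\left(153,65 \right)}} - \frac{19051}{-4784} = 1 \frac{1}{1 + 65 + 153} - \frac{19051}{-4784} = 1 \cdot \frac{1}{219} - - \frac{19051}{4784} = 1 \cdot \frac{1}{219} + \frac{19051}{4784} = \frac{1}{219} + \frac{19051}{4784} = \frac{4176953}{1047696}$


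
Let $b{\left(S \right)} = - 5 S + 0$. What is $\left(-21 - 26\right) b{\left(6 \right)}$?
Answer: $1410$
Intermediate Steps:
$b{\left(S \right)} = - 5 S$
$\left(-21 - 26\right) b{\left(6 \right)} = \left(-21 - 26\right) \left(\left(-5\right) 6\right) = \left(-47\right) \left(-30\right) = 1410$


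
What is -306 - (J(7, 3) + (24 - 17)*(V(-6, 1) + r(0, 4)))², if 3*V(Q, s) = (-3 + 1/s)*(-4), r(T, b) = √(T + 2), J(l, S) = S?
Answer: -7861/9 - 910*√2/3 ≈ -1302.4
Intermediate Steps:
r(T, b) = √(2 + T)
V(Q, s) = 4 - 4/(3*s) (V(Q, s) = ((-3 + 1/s)*(-4))/3 = (12 - 4/s)/3 = 4 - 4/(3*s))
-306 - (J(7, 3) + (24 - 17)*(V(-6, 1) + r(0, 4)))² = -306 - (3 + (24 - 17)*((4 - 4/3/1) + √(2 + 0)))² = -306 - (3 + 7*((4 - 4/3*1) + √2))² = -306 - (3 + 7*((4 - 4/3) + √2))² = -306 - (3 + 7*(8/3 + √2))² = -306 - (3 + (56/3 + 7*√2))² = -306 - (65/3 + 7*√2)²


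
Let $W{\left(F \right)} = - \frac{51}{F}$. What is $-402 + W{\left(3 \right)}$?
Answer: $-419$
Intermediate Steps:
$-402 + W{\left(3 \right)} = -402 - \frac{51}{3} = -402 - 17 = -419$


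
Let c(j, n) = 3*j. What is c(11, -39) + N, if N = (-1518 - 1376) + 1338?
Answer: -1523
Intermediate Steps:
N = -1556 (N = -2894 + 1338 = -1556)
c(11, -39) + N = 3*11 - 1556 = 33 - 1556 = -1523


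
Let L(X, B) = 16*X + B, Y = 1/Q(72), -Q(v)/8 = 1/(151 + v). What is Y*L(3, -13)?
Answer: -7805/8 ≈ -975.63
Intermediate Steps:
Q(v) = -8/(151 + v)
Y = -223/8 (Y = 1/(-8/(151 + 72)) = 1/(-8/223) = -223/8 ≈ -27.875)
L(X, B) = B + 16*X
Y*L(3, -13) = -223*(-13 + 16*3)/8 = -223*(-13 + 48)/8 = -223/8*35 = -7805/8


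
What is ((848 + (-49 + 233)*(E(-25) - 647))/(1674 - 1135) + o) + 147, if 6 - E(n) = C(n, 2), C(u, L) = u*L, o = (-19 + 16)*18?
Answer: -57769/539 ≈ -107.18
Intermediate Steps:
o = -54 (o = -3*18 = -54)
C(u, L) = L*u
E(n) = 6 - 2*n
((848 + (-49 + 233)*(E(-25) - 647))/(1674 - 1135) + o) + 147 = ((848 + (-49 + 233)*((6 - 2*(-25)) - 647))/(1674 - 1135) - 54) + 147 = ((848 + 184*((6 + 50) - 647))/539 - 54) + 147 = ((848 + 184*(56 - 647))*(1/539) - 54) + 147 = ((848 + 184*(-591))*(1/539) - 54) + 147 = ((848 - 108744)*(1/539) - 54) + 147 = (-107896*1/539 - 54) + 147 = (-107896/539 - 54) + 147 = -137002/539 + 147 = -57769/539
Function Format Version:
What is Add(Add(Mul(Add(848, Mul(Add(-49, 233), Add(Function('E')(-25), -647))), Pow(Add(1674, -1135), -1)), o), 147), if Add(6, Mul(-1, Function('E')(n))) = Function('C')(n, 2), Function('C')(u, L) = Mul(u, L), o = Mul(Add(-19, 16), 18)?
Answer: Rational(-57769, 539) ≈ -107.18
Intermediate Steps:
o = -54 (o = Mul(-3, 18) = -54)
Function('C')(u, L) = Mul(L, u)
Function('E')(n) = Add(6, Mul(-2, n)) (Function('E')(n) = Add(6, Mul(-1, Mul(2, n))) = Add(6, Mul(-2, n)))
Add(Add(Mul(Add(848, Mul(Add(-49, 233), Add(Function('E')(-25), -647))), Pow(Add(1674, -1135), -1)), o), 147) = Add(Add(Mul(Add(848, Mul(Add(-49, 233), Add(Add(6, Mul(-2, -25)), -647))), Pow(Add(1674, -1135), -1)), -54), 147) = Add(Add(Mul(Add(848, Mul(184, Add(Add(6, 50), -647))), Pow(539, -1)), -54), 147) = Add(Add(Mul(Add(848, Mul(184, Add(56, -647))), Rational(1, 539)), -54), 147) = Add(Add(Mul(Add(848, Mul(184, -591)), Rational(1, 539)), -54), 147) = Add(Add(Mul(Add(848, -108744), Rational(1, 539)), -54), 147) = Add(Add(Mul(-107896, Rational(1, 539)), -54), 147) = Add(Add(Rational(-107896, 539), -54), 147) = Add(Rational(-137002, 539), 147) = Rational(-57769, 539)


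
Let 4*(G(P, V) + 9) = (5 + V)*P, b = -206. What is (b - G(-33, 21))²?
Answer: 1225/4 ≈ 306.25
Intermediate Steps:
G(P, V) = -9 + P*(5 + V)/4 (G(P, V) = -9 + ((5 + V)*P)/4 = -9 + (P*(5 + V))/4 = -9 + P*(5 + V)/4)
(b - G(-33, 21))² = (-206 - (-9 + (5/4)*(-33) + (¼)*(-33)*21))² = (-206 - (-9 - 165/4 - 693/4))² = (-206 - 1*(-447/2))² = (-206 + 447/2)² = (35/2)² = 1225/4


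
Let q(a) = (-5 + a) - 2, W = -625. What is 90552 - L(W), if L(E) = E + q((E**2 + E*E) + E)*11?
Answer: -8495621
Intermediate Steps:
q(a) = -7 + a
L(E) = -77 + 12*E + 22*E**2 (L(E) = E + (-7 + ((E**2 + E*E) + E))*11 = E + (-7 + ((E**2 + E**2) + E))*11 = E + (-7 + (2*E**2 + E))*11 = E + (-7 + (E + 2*E**2))*11 = E + (-7 + E + 2*E**2)*11 = E + (-77 + 11*E + 22*E**2) = -77 + 12*E + 22*E**2)
90552 - L(W) = 90552 - (-77 + 12*(-625) + 22*(-625)**2) = 90552 - (-77 - 7500 + 22*390625) = 90552 - (-77 - 7500 + 8593750) = 90552 - 1*8586173 = 90552 - 8586173 = -8495621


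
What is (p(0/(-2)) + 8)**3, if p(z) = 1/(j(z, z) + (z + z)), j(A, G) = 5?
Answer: 68921/125 ≈ 551.37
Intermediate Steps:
p(z) = 1/(5 + 2*z) (p(z) = 1/(5 + (z + z)) = 1/(5 + 2*z))
(p(0/(-2)) + 8)**3 = (1/(5 + 2*(0/(-2))) + 8)**3 = (1/(5 + 2*(0*(-1/2))) + 8)**3 = (1/(5 + 2*0) + 8)**3 = (1/(5 + 0) + 8)**3 = (1/5 + 8)**3 = (41/5)**3 = 68921/125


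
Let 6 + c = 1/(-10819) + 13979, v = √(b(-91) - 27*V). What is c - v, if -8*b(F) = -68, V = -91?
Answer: 151173886/10819 - √9862/2 ≈ 13923.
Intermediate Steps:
b(F) = 17/2 (b(F) = -⅛*(-68) = 17/2)
v = √9862/2 (v = √(17/2 - 27*(-91)) = √(17/2 + 2457) = √(4931/2) = √9862/2 ≈ 49.654)
c = 151173886/10819 (c = -6 + (1/(-10819) + 13979) = -6 + (-1/10819 + 13979) = -6 + 151238800/10819 = 151173886/10819 ≈ 13973.)
c - v = 151173886/10819 - √9862/2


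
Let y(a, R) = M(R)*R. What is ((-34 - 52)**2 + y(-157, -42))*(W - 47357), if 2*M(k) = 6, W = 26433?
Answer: -152117480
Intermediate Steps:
M(k) = 3 (M(k) = (1/2)*6 = 3)
y(a, R) = 3*R
((-34 - 52)**2 + y(-157, -42))*(W - 47357) = ((-34 - 52)**2 + 3*(-42))*(26433 - 47357) = ((-86)**2 - 126)*(-20924) = (7396 - 126)*(-20924) = 7270*(-20924) = -152117480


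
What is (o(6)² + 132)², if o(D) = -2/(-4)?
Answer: 279841/16 ≈ 17490.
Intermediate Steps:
o(D) = ½ (o(D) = -2*(-¼) = ½)
(o(6)² + 132)² = ((½)² + 132)² = (¼ + 132)² = (529/4)² = 279841/16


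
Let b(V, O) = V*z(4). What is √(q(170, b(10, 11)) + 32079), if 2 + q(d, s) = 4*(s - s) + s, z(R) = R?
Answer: √32117 ≈ 179.21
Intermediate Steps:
b(V, O) = 4*V (b(V, O) = V*4 = 4*V)
q(d, s) = -2 + s (q(d, s) = -2 + (4*(s - s) + s) = -2 + (4*0 + s) = -2 + (0 + s) = -2 + s)
√(q(170, b(10, 11)) + 32079) = √((-2 + 4*10) + 32079) = √((-2 + 40) + 32079) = √(38 + 32079) = √32117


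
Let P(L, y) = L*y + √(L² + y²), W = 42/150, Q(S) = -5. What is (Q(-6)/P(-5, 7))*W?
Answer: 49/1151 + 7*√74/5755 ≈ 0.053035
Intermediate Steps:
W = 7/25 (W = 42*(1/150) = 7/25 ≈ 0.28000)
P(L, y) = √(L² + y²) + L*y
(Q(-6)/P(-5, 7))*W = -5/(√((-5)² + 7²) - 5*7)*(7/25) = -5/(√(25 + 49) - 35)*(7/25) = -5/(√74 - 35)*(7/25) = -5/(-35 + √74)*(7/25) = -7/(5*(-35 + √74))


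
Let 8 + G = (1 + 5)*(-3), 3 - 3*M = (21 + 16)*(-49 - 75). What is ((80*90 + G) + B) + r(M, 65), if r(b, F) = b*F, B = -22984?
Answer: 250985/3 ≈ 83662.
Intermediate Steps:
M = 4591/3 (M = 1 - (21 + 16)*(-49 - 75)/3 = 1 - 37*(-124)/3 = 1 - 1/3*(-4588) = 1 + 4588/3 = 4591/3 ≈ 1530.3)
r(b, F) = F*b
G = -26 (G = -8 + (1 + 5)*(-3) = -8 + 6*(-3) = -8 - 18 = -26)
((80*90 + G) + B) + r(M, 65) = ((80*90 - 26) - 22984) + 65*(4591/3) = ((7200 - 26) - 22984) + 298415/3 = (7174 - 22984) + 298415/3 = -15810 + 298415/3 = 250985/3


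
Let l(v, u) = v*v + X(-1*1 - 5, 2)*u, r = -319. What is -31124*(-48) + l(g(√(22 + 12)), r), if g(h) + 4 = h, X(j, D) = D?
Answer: 1493364 - 8*√34 ≈ 1.4933e+6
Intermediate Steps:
g(h) = -4 + h
l(v, u) = v² + 2*u (l(v, u) = v*v + 2*u = v² + 2*u)
-31124*(-48) + l(g(√(22 + 12)), r) = -31124*(-48) + ((-4 + √(22 + 12))² + 2*(-319)) = 1493952 + ((-4 + √34)² - 638) = 1493952 + (-638 + (-4 + √34)²) = 1493314 + (-4 + √34)²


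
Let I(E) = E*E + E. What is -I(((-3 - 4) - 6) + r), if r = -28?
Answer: -1640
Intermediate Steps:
I(E) = E + E² (I(E) = E² + E = E + E²)
-I(((-3 - 4) - 6) + r) = -(((-3 - 4) - 6) - 28)*(1 + (((-3 - 4) - 6) - 28)) = -((-7 - 6) - 28)*(1 + ((-7 - 6) - 28)) = -(-13 - 28)*(1 + (-13 - 28)) = -(-41)*(1 - 41) = -(-41)*(-40) = -1*1640 = -1640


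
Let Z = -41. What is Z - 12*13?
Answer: -197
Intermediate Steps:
Z - 12*13 = -41 - 12*13 = -41 - 156 = -197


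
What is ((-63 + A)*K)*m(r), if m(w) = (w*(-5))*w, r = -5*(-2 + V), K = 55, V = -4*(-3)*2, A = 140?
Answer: -256217500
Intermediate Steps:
V = 24 (V = 12*2 = 24)
r = -110 (r = -5*(-2 + 24) = -5*22 = -110)
m(w) = -5*w² (m(w) = (-5*w)*w = -5*w²)
((-63 + A)*K)*m(r) = ((-63 + 140)*55)*(-5*(-110)²) = (77*55)*(-5*12100) = 4235*(-60500) = -256217500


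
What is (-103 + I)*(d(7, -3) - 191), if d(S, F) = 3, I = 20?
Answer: 15604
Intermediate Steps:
(-103 + I)*(d(7, -3) - 191) = (-103 + 20)*(3 - 191) = -83*(-188) = 15604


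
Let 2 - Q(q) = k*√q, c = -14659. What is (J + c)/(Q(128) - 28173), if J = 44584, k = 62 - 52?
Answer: -843017175/793592441 + 2394000*√2/793592441 ≈ -1.0580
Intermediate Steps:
k = 10
Q(q) = 2 - 10*√q
(J + c)/(Q(128) - 28173) = (44584 - 14659)/((2 - 80*√2) - 28173) = 29925/((2 - 80*√2) - 28173) = 29925/(-28171 - 80*√2)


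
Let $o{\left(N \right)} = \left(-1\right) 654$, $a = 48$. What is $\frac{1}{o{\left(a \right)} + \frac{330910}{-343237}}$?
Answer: $- \frac{343237}{224807908} \approx -0.0015268$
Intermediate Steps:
$o{\left(N \right)} = -654$
$\frac{1}{o{\left(a \right)} + \frac{330910}{-343237}} = \frac{1}{-654 + \frac{330910}{-343237}} = \frac{1}{-654 + 330910 \left(- \frac{1}{343237}\right)} = \frac{1}{-654 - \frac{330910}{343237}} = \frac{1}{- \frac{224807908}{343237}} = - \frac{343237}{224807908}$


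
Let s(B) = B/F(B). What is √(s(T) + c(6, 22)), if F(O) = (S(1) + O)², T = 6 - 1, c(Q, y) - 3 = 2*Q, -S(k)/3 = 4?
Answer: 2*√185/7 ≈ 3.8861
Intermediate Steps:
S(k) = -12 (S(k) = -3*4 = -12)
c(Q, y) = 3 + 2*Q
T = 5
F(O) = (-12 + O)²
s(B) = B/(-12 + B)² (s(B) = B/((-12 + B)²) = B/(-12 + B)²)
√(s(T) + c(6, 22)) = √(5/(-12 + 5)² + (3 + 2*6)) = √(5/(-7)² + (3 + 12)) = √(5*(1/49) + 15) = √(5/49 + 15) = √(740/49) = 2*√185/7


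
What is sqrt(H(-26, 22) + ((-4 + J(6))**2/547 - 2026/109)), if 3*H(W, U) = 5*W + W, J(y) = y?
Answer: I*sqrt(250904435386)/59623 ≈ 8.4012*I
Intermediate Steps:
H(W, U) = 2*W (H(W, U) = (5*W + W)/3 = (6*W)/3 = 2*W)
sqrt(H(-26, 22) + ((-4 + J(6))**2/547 - 2026/109)) = sqrt(2*(-26) + ((-4 + 6)**2/547 - 2026/109)) = sqrt(-52 + (2**2*(1/547) - 2026*1/109)) = sqrt(-52 + (4*(1/547) - 2026/109)) = sqrt(-52 + (4/547 - 2026/109)) = sqrt(-52 - 1107786/59623) = sqrt(-4208182/59623) = I*sqrt(250904435386)/59623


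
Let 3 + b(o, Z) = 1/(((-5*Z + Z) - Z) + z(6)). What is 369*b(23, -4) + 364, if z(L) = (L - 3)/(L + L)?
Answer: -6523/9 ≈ -724.78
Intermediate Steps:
z(L) = (-3 + L)/(2*L) (z(L) = (-3 + L)/((2*L)) = (-3 + L)*(1/(2*L)) = (-3 + L)/(2*L))
b(o, Z) = -3 + 1/(¼ - 5*Z) (b(o, Z) = -3 + 1/(((-5*Z + Z) - Z) + (½)*(-3 + 6)/6) = -3 + 1/((-4*Z - Z) + (½)*(⅙)*3) = -3 + 1/(-5*Z + ¼) = -3 + 1/(¼ - 5*Z))
369*b(23, -4) + 364 = 369*((-1 - 60*(-4))/(-1 + 20*(-4))) + 364 = 369*((-1 + 240)/(-1 - 80)) + 364 = 369*(239/(-81)) + 364 = 369*(-1/81*239) + 364 = 369*(-239/81) + 364 = -9799/9 + 364 = -6523/9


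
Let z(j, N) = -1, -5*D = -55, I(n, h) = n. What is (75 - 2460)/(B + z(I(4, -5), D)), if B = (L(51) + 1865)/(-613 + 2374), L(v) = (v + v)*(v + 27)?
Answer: -839997/1612 ≈ -521.09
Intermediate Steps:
D = 11 (D = -⅕*(-55) = 11)
L(v) = 2*v*(27 + v) (L(v) = (2*v)*(27 + v) = 2*v*(27 + v))
B = 9821/1761 (B = (2*51*(27 + 51) + 1865)/(-613 + 2374) = (2*51*78 + 1865)/1761 = (7956 + 1865)*(1/1761) = 9821*(1/1761) = 9821/1761 ≈ 5.5769)
(75 - 2460)/(B + z(I(4, -5), D)) = (75 - 2460)/(9821/1761 - 1) = -2385/8060/1761 = -2385*1761/8060 = -839997/1612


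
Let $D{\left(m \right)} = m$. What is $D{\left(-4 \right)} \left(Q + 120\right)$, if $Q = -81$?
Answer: $-156$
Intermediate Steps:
$D{\left(-4 \right)} \left(Q + 120\right) = - 4 \left(-81 + 120\right) = \left(-4\right) 39 = -156$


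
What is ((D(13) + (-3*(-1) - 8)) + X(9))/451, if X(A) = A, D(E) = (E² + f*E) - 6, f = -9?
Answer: 50/451 ≈ 0.11086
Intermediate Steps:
D(E) = -6 + E² - 9*E (D(E) = (E² - 9*E) - 6 = -6 + E² - 9*E)
((D(13) + (-3*(-1) - 8)) + X(9))/451 = (((-6 + 13² - 9*13) + (-3*(-1) - 8)) + 9)/451 = (((-6 + 169 - 117) + (3 - 8)) + 9)*(1/451) = ((46 - 5) + 9)*(1/451) = (41 + 9)*(1/451) = 50*(1/451) = 50/451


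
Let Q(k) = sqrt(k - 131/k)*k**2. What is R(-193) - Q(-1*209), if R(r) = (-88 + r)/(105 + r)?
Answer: 281/88 - 1045*I*sqrt(364078) ≈ 3.1932 - 6.3054e+5*I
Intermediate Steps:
R(r) = (-88 + r)/(105 + r)
Q(k) = k**2*sqrt(k - 131/k)
R(-193) - Q(-1*209) = (-88 - 193)/(105 - 193) - (-1*209)**2*sqrt(-1*209 - 131/((-1*209))) = -281/(-88) - (-209)**2*sqrt(-209 - 131/(-209)) = -1/88*(-281) - 43681*sqrt(-209 - 131*(-1/209)) = 281/88 - 43681*sqrt(-209 + 131/209) = 281/88 - 43681*sqrt(-43550/209) = 281/88 - 43681*5*I*sqrt(364078)/209 = 281/88 - 1045*I*sqrt(364078)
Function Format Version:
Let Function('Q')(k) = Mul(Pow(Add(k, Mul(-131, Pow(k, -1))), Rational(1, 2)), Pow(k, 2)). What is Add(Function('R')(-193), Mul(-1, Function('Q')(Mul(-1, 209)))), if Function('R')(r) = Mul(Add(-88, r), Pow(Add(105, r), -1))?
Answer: Add(Rational(281, 88), Mul(-1045, I, Pow(364078, Rational(1, 2)))) ≈ Add(3.1932, Mul(-6.3054e+5, I))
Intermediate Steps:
Function('R')(r) = Mul(Pow(Add(105, r), -1), Add(-88, r))
Function('Q')(k) = Mul(Pow(k, 2), Pow(Add(k, Mul(-131, Pow(k, -1))), Rational(1, 2)))
Add(Function('R')(-193), Mul(-1, Function('Q')(Mul(-1, 209)))) = Add(Mul(Pow(Add(105, -193), -1), Add(-88, -193)), Mul(-1, Mul(Pow(Mul(-1, 209), 2), Pow(Add(Mul(-1, 209), Mul(-131, Pow(Mul(-1, 209), -1))), Rational(1, 2))))) = Add(Mul(Pow(-88, -1), -281), Mul(-1, Mul(Pow(-209, 2), Pow(Add(-209, Mul(-131, Pow(-209, -1))), Rational(1, 2))))) = Add(Mul(Rational(-1, 88), -281), Mul(-1, Mul(43681, Pow(Add(-209, Mul(-131, Rational(-1, 209))), Rational(1, 2))))) = Add(Rational(281, 88), Mul(-1, Mul(43681, Pow(Add(-209, Rational(131, 209)), Rational(1, 2))))) = Add(Rational(281, 88), Mul(-1, Mul(43681, Pow(Rational(-43550, 209), Rational(1, 2))))) = Add(Rational(281, 88), Mul(-1, Mul(43681, Mul(Rational(5, 209), I, Pow(364078, Rational(1, 2)))))) = Add(Rational(281, 88), Mul(-1, Mul(1045, I, Pow(364078, Rational(1, 2))))) = Add(Rational(281, 88), Mul(-1045, I, Pow(364078, Rational(1, 2))))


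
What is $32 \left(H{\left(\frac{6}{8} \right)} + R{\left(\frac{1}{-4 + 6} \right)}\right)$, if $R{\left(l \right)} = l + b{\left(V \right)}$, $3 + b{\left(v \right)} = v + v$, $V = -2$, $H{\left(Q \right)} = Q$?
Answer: $-184$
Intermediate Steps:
$b{\left(v \right)} = -3 + 2 v$ ($b{\left(v \right)} = -3 + \left(v + v\right) = -3 + 2 v$)
$R{\left(l \right)} = -7 + l$ ($R{\left(l \right)} = l + \left(-3 + 2 \left(-2\right)\right) = l - 7 = -7 + l$)
$32 \left(H{\left(\frac{6}{8} \right)} + R{\left(\frac{1}{-4 + 6} \right)}\right) = 32 \left(\frac{6}{8} - \left(7 - \frac{1}{-4 + 6}\right)\right) = 32 \left(6 \cdot \frac{1}{8} - \left(7 - \frac{1}{2}\right)\right) = 32 \left(\frac{3}{4} + \left(-7 + \frac{1}{2}\right)\right) = 32 \left(\frac{3}{4} - \frac{13}{2}\right) = 32 \left(- \frac{23}{4}\right) = -184$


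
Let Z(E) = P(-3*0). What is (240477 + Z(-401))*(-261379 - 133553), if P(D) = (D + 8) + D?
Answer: -94975222020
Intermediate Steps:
P(D) = 8 + 2*D (P(D) = (8 + D) + D = 8 + 2*D)
Z(E) = 8 (Z(E) = 8 + 2*(-3*0) = 8 + 2*0 = 8 + 0 = 8)
(240477 + Z(-401))*(-261379 - 133553) = (240477 + 8)*(-261379 - 133553) = 240485*(-394932) = -94975222020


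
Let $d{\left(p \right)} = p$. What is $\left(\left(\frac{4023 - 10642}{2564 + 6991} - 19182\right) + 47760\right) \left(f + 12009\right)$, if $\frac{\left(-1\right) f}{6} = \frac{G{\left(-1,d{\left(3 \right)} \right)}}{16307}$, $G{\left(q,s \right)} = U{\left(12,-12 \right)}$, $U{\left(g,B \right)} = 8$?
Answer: $\frac{3564852346806151}{10387559} \approx 3.4318 \cdot 10^{8}$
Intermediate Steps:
$G{\left(q,s \right)} = 8$
$f = - \frac{48}{16307}$ ($f = - 6 \cdot \frac{8}{16307} = - 6 \cdot 8 \cdot \frac{1}{16307} = \left(-6\right) \frac{8}{16307} = - \frac{48}{16307} \approx -0.0029435$)
$\left(\left(\frac{4023 - 10642}{2564 + 6991} - 19182\right) + 47760\right) \left(f + 12009\right) = \left(\left(\frac{4023 - 10642}{2564 + 6991} - 19182\right) + 47760\right) \left(- \frac{48}{16307} + 12009\right) = \left(\left(- \frac{6619}{9555} - 19182\right) + 47760\right) \frac{195830715}{16307} = \left(- \frac{183290629}{9555} + 47760\right) \frac{195830715}{16307} = \frac{273056171}{9555} \cdot \frac{195830715}{16307} = \frac{3564852346806151}{10387559}$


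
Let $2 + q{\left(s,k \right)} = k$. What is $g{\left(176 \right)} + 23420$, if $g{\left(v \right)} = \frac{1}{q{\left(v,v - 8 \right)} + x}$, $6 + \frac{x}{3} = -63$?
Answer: $\frac{960219}{41} \approx 23420.0$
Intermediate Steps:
$x = -207$ ($x = -18 + 3 \left(-63\right) = -18 - 189 = -207$)
$q{\left(s,k \right)} = -2 + k$
$g{\left(v \right)} = \frac{1}{-217 + v}$ ($g{\left(v \right)} = \frac{1}{\left(-2 + \left(v - 8\right)\right) - 207} = \frac{1}{\left(-2 + \left(-8 + v\right)\right) - 207} = \frac{1}{\left(-10 + v\right) - 207} = \frac{1}{-217 + v}$)
$g{\left(176 \right)} + 23420 = \frac{1}{-217 + 176} + 23420 = \frac{1}{-41} + 23420 = - \frac{1}{41} + 23420 = \frac{960219}{41}$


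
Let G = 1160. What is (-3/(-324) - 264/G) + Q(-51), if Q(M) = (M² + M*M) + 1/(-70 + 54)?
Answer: 325835689/62640 ≈ 5201.7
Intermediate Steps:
Q(M) = -1/16 + 2*M² (Q(M) = (M² + M²) + 1/(-16) = 2*M² - 1/16 = -1/16 + 2*M²)
(-3/(-324) - 264/G) + Q(-51) = (-3/(-324) - 264/1160) + (-1/16 + 2*(-51)²) = (-3*(-1/324) - 264*1/1160) + (-1/16 + 2*2601) = (1/108 - 33/145) + (-1/16 + 5202) = -3419/15660 + 83231/16 = 325835689/62640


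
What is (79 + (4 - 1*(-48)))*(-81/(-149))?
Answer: 10611/149 ≈ 71.215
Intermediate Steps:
(79 + (4 - 1*(-48)))*(-81/(-149)) = (79 + (4 + 48))*(-81*(-1/149)) = (79 + 52)*(81/149) = 131*(81/149) = 10611/149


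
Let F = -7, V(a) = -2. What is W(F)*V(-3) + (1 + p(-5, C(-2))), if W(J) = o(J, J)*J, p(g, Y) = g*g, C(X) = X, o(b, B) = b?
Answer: -72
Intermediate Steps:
p(g, Y) = g²
W(J) = J² (W(J) = J*J = J²)
W(F)*V(-3) + (1 + p(-5, C(-2))) = (-7)²*(-2) + (1 + (-5)²) = 49*(-2) + (1 + 25) = -98 + 26 = -72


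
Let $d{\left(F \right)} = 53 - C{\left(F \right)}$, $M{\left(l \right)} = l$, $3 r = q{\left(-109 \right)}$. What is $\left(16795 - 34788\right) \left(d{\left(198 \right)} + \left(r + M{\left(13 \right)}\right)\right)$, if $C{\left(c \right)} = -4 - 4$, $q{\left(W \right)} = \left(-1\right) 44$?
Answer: $- \frac{3202754}{3} \approx -1.0676 \cdot 10^{6}$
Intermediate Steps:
$q{\left(W \right)} = -44$
$r = - \frac{44}{3}$ ($r = \frac{1}{3} \left(-44\right) = - \frac{44}{3} \approx -14.667$)
$C{\left(c \right)} = -8$ ($C{\left(c \right)} = -4 - 4 = -8$)
$d{\left(F \right)} = 61$ ($d{\left(F \right)} = 53 - -8 = 53 + 8 = 61$)
$\left(16795 - 34788\right) \left(d{\left(198 \right)} + \left(r + M{\left(13 \right)}\right)\right) = \left(16795 - 34788\right) \left(61 + \left(- \frac{44}{3} + 13\right)\right) = - 17993 \left(61 - \frac{5}{3}\right) = \left(-17993\right) \frac{178}{3} = - \frac{3202754}{3}$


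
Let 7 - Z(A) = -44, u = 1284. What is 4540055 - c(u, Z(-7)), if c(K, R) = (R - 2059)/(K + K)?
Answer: 1457357906/321 ≈ 4.5401e+6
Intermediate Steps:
Z(A) = 51 (Z(A) = 7 - 1*(-44) = 7 + 44 = 51)
c(K, R) = (-2059 + R)/(2*K) (c(K, R) = (-2059 + R)/((2*K)) = (-2059 + R)*(1/(2*K)) = (-2059 + R)/(2*K))
4540055 - c(u, Z(-7)) = 4540055 - (-2059 + 51)/(2*1284) = 4540055 - (-2008)/(2*1284) = 4540055 - 1*(-251/321) = 4540055 + 251/321 = 1457357906/321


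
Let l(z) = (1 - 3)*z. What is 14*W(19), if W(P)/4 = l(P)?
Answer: -2128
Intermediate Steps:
l(z) = -2*z
W(P) = -8*P (W(P) = 4*(-2*P) = -8*P)
14*W(19) = 14*(-8*19) = 14*(-152) = -2128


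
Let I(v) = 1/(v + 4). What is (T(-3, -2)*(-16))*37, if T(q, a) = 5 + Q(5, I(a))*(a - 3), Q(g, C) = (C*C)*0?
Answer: -2960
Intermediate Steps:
I(v) = 1/(4 + v)
Q(g, C) = 0 (Q(g, C) = C**2*0 = 0)
T(q, a) = 5 (T(q, a) = 5 + 0*(a - 3) = 5 + 0*(-3 + a) = 5 + 0 = 5)
(T(-3, -2)*(-16))*37 = (5*(-16))*37 = -80*37 = -2960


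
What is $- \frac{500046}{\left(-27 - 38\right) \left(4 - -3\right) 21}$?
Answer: $\frac{166682}{3185} \approx 52.333$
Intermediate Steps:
$- \frac{500046}{\left(-27 - 38\right) \left(4 - -3\right) 21} = - \frac{500046}{\left(-27 - 38\right) \left(4 + 3\right) 21} = - \frac{500046}{\left(-65\right) 7 \cdot 21} = - \frac{500046}{\left(-455\right) 21} = - \frac{500046}{-9555} = \left(-500046\right) \left(- \frac{1}{9555}\right) = \frac{166682}{3185}$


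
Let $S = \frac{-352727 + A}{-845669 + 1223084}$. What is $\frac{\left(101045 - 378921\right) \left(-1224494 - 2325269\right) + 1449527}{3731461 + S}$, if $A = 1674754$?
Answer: $\frac{372280417217014725}{1408310675342} \approx 2.6435 \cdot 10^{5}$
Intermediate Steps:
$S = \frac{1322027}{377415}$ ($S = \frac{-352727 + 1674754}{-845669 + 1223084} = \frac{1322027}{377415} \approx 3.5028$)
$\frac{\left(101045 - 378921\right) \left(-1224494 - 2325269\right) + 1449527}{3731461 + S} = \frac{\left(101045 - 378921\right) \left(-1224494 - 2325269\right) + 1449527}{3731461 + \frac{1322027}{377415}} = \frac{\left(-277876\right) \left(-3549763\right) + 1449527}{\frac{1408310675342}{377415}} = \left(986393943388 + 1449527\right) \frac{377415}{1408310675342} = 986395392915 \cdot \frac{377415}{1408310675342} = \frac{372280417217014725}{1408310675342}$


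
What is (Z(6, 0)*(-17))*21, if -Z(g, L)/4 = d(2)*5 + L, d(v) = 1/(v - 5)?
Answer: -2380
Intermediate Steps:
d(v) = 1/(-5 + v)
Z(g, L) = 20/3 - 4*L (Z(g, L) = -4*(5/(-5 + 2) + L) = -4*(5/(-3) + L) = -4*(-⅓*5 + L) = -4*(-5/3 + L) = 20/3 - 4*L)
(Z(6, 0)*(-17))*21 = ((20/3 - 4*0)*(-17))*21 = ((20/3 + 0)*(-17))*21 = ((20/3)*(-17))*21 = -340/3*21 = -2380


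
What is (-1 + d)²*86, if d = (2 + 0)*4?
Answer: 4214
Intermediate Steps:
d = 8 (d = 2*4 = 8)
(-1 + d)²*86 = (-1 + 8)²*86 = 7²*86 = 49*86 = 4214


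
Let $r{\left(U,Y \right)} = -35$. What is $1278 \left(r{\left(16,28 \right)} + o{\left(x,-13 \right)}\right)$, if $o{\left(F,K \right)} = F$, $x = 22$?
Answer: $-16614$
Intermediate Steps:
$1278 \left(r{\left(16,28 \right)} + o{\left(x,-13 \right)}\right) = 1278 \left(-35 + 22\right) = 1278 \left(-13\right) = -16614$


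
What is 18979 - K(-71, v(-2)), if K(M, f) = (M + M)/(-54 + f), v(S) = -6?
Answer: 569299/30 ≈ 18977.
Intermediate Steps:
K(M, f) = 2*M/(-54 + f) (K(M, f) = (2*M)/(-54 + f) = 2*M/(-54 + f))
18979 - K(-71, v(-2)) = 18979 - 2*(-71)/(-54 - 6) = 18979 - 2*(-71)/(-60) = 18979 - 2*(-71)*(-1)/60 = 18979 - 1*71/30 = 18979 - 71/30 = 569299/30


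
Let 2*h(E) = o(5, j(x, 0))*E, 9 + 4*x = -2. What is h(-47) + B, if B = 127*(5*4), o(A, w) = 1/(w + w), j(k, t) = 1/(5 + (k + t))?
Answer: 40217/16 ≈ 2513.6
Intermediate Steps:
x = -11/4 (x = -9/4 + (¼)*(-2) = -9/4 - ½ = -11/4 ≈ -2.7500)
j(k, t) = 1/(5 + k + t)
o(A, w) = 1/(2*w)
h(E) = 9*E/16 (h(E) = ((1/(2*(1/(5 - 11/4 + 0))))*E)/2 = ((1/(2*(1/(9/4))))*E)/2 = ((1/(2*(4/9)))*E)/2 = (((½)*(9/4))*E)/2 = (9*E/8)/2 = 9*E/16)
B = 2540 (B = 127*20 = 2540)
h(-47) + B = (9/16)*(-47) + 2540 = -423/16 + 2540 = 40217/16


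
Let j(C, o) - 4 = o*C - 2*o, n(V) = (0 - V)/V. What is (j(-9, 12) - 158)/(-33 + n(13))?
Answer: 143/17 ≈ 8.4118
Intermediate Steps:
n(V) = -1 (n(V) = (-V)/V = -1)
j(C, o) = 4 - 2*o + C*o (j(C, o) = 4 + (o*C - 2*o) = 4 + (C*o - 2*o) = 4 + (-2*o + C*o) = 4 - 2*o + C*o)
(j(-9, 12) - 158)/(-33 + n(13)) = ((4 - 2*12 - 9*12) - 158)/(-33 - 1) = ((4 - 24 - 108) - 158)/(-34) = -(-128 - 158)/34 = -1/34*(-286) = 143/17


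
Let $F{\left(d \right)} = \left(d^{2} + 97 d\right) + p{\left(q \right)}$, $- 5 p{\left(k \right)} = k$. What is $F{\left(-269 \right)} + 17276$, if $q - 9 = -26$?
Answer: $\frac{317737}{5} \approx 63547.0$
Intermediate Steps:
$q = -17$ ($q = 9 - 26 = -17$)
$p{\left(k \right)} = - \frac{k}{5}$
$F{\left(d \right)} = \frac{17}{5} + d^{2} + 97 d$ ($F{\left(d \right)} = \left(d^{2} + 97 d\right) - - \frac{17}{5} = \left(d^{2} + 97 d\right) + \frac{17}{5} = \frac{17}{5} + d^{2} + 97 d$)
$F{\left(-269 \right)} + 17276 = \left(\frac{17}{5} + \left(-269\right)^{2} + 97 \left(-269\right)\right) + 17276 = \left(\frac{17}{5} + 72361 - 26093\right) + 17276 = \frac{231357}{5} + 17276 = \frac{317737}{5}$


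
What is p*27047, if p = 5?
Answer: 135235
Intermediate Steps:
p*27047 = 5*27047 = 135235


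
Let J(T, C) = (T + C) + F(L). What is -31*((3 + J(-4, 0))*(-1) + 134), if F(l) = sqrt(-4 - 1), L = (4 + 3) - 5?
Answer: -4185 + 31*I*sqrt(5) ≈ -4185.0 + 69.318*I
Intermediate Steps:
L = 2 (L = 7 - 5 = 2)
F(l) = I*sqrt(5) (F(l) = sqrt(-5) = I*sqrt(5))
J(T, C) = C + T + I*sqrt(5) (J(T, C) = (T + C) + I*sqrt(5) = (C + T) + I*sqrt(5) = C + T + I*sqrt(5))
-31*((3 + J(-4, 0))*(-1) + 134) = -31*((3 + (0 - 4 + I*sqrt(5)))*(-1) + 134) = -31*((3 + (-4 + I*sqrt(5)))*(-1) + 134) = -31*((-1 + I*sqrt(5))*(-1) + 134) = -31*((1 - I*sqrt(5)) + 134) = -31*(135 - I*sqrt(5)) = -4185 + 31*I*sqrt(5)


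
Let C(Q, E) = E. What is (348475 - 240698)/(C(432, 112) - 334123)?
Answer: -107777/334011 ≈ -0.32267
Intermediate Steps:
(348475 - 240698)/(C(432, 112) - 334123) = (348475 - 240698)/(112 - 334123) = 107777/(-334011) = 107777*(-1/334011) = -107777/334011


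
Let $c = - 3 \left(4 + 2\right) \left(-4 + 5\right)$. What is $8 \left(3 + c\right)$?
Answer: $-120$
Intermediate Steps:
$c = -18$ ($c = \left(-3\right) 6 \cdot 1 = \left(-18\right) 1 = -18$)
$8 \left(3 + c\right) = 8 \left(3 - 18\right) = 8 \left(-15\right) = -120$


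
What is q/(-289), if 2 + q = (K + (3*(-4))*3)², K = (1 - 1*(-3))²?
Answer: -398/289 ≈ -1.3772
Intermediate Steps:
K = 16 (K = (1 + 3)² = 4² = 16)
q = 398 (q = -2 + (16 + (3*(-4))*3)² = -2 + (16 - 12*3)² = -2 + (16 - 36)² = -2 + (-20)² = -2 + 400 = 398)
q/(-289) = 398/(-289) = 398*(-1/289) = -398/289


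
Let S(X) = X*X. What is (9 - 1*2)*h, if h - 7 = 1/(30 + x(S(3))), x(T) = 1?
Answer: 1526/31 ≈ 49.226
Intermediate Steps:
S(X) = X**2
h = 218/31 (h = 7 + 1/(30 + 1) = 7 + 1/31 = 218/31 ≈ 7.0323)
(9 - 1*2)*h = (9 - 1*2)*(218/31) = (9 - 2)*(218/31) = 7*(218/31) = 1526/31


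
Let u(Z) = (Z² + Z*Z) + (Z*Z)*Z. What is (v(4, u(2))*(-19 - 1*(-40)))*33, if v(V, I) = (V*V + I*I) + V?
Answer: 191268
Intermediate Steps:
u(Z) = Z³ + 2*Z² (u(Z) = (Z² + Z²) + Z²*Z = 2*Z² + Z³ = Z³ + 2*Z²)
v(V, I) = V + I² + V² (v(V, I) = (V² + I²) + V = (I² + V²) + V = V + I² + V²)
(v(4, u(2))*(-19 - 1*(-40)))*33 = ((4 + (2²*(2 + 2))² + 4²)*(-19 - 1*(-40)))*33 = ((4 + (4*4)² + 16)*(-19 + 40))*33 = ((4 + 16² + 16)*21)*33 = ((4 + 256 + 16)*21)*33 = (276*21)*33 = 5796*33 = 191268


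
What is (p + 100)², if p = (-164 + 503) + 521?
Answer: 921600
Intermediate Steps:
p = 860 (p = 339 + 521 = 860)
(p + 100)² = (860 + 100)² = 960² = 921600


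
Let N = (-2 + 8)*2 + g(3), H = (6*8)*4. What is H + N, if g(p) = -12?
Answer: 192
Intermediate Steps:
H = 192 (H = 48*4 = 192)
N = 0 (N = (-2 + 8)*2 - 12 = 6*2 - 12 = 12 - 12 = 0)
H + N = 192 + 0 = 192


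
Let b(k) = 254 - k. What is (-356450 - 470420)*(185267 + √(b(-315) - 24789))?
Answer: -153191724290 - 1653740*I*√6055 ≈ -1.5319e+11 - 1.2868e+8*I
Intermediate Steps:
(-356450 - 470420)*(185267 + √(b(-315) - 24789)) = (-356450 - 470420)*(185267 + √((254 - 1*(-315)) - 24789)) = -826870*(185267 + √((254 + 315) - 24789)) = -826870*(185267 + √(569 - 24789)) = -826870*(185267 + √(-24220)) = -826870*(185267 + 2*I*√6055) = -153191724290 - 1653740*I*√6055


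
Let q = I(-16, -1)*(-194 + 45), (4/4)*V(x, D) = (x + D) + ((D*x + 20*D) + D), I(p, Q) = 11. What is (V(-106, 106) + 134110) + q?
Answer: 123461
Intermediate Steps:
V(x, D) = x + 22*D + D*x (V(x, D) = (x + D) + ((D*x + 20*D) + D) = (D + x) + ((20*D + D*x) + D) = (D + x) + (21*D + D*x) = x + 22*D + D*x)
q = -1639 (q = 11*(-194 + 45) = 11*(-149) = -1639)
(V(-106, 106) + 134110) + q = ((-106 + 22*106 + 106*(-106)) + 134110) - 1639 = ((-106 + 2332 - 11236) + 134110) - 1639 = (-9010 + 134110) - 1639 = 125100 - 1639 = 123461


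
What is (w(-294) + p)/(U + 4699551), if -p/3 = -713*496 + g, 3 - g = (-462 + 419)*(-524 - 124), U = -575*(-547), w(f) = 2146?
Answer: 1146673/5014076 ≈ 0.22869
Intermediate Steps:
U = 314525
g = -27861 (g = 3 - (-462 + 419)*(-524 - 124) = 3 - (-43)*(-648) = 3 - 1*27864 = 3 - 27864 = -27861)
p = 1144527 (p = -3*(-713*496 - 27861) = -3*(-353648 - 27861) = -3*(-381509) = 1144527)
(w(-294) + p)/(U + 4699551) = (2146 + 1144527)/(314525 + 4699551) = 1146673/5014076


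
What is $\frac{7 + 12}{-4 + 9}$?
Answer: $\frac{19}{5} \approx 3.8$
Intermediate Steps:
$\frac{7 + 12}{-4 + 9} = \frac{19}{5}$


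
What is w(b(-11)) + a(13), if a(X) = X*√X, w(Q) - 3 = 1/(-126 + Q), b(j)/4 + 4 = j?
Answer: 557/186 + 13*√13 ≈ 49.867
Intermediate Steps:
b(j) = -16 + 4*j
w(Q) = 3 + 1/(-126 + Q)
a(X) = X^(3/2)
w(b(-11)) + a(13) = (-377 + 3*(-16 + 4*(-11)))/(-126 + (-16 + 4*(-11))) + 13^(3/2) = (-377 + 3*(-16 - 44))/(-126 + (-16 - 44)) + 13*√13 = (-377 + 3*(-60))/(-126 - 60) + 13*√13 = (-377 - 180)/(-186) + 13*√13 = -1/186*(-557) + 13*√13 = 557/186 + 13*√13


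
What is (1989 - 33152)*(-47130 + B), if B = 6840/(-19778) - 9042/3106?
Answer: 2050679822974287/1396147 ≈ 1.4688e+9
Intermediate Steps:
B = -50019429/15357617 (B = 6840*(-1/19778) - 9042*1/3106 = -3420/9889 - 4521/1553 = -50019429/15357617 ≈ -3.2570)
(1989 - 33152)*(-47130 + B) = (1989 - 33152)*(-47130 - 50019429/15357617) = -31163*(-723854508639/15357617) = 2050679822974287/1396147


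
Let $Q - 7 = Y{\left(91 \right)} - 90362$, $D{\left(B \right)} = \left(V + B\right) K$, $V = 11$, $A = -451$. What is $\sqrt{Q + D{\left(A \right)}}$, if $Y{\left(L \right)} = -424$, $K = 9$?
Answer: $i \sqrt{94739} \approx 307.8 i$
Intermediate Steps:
$D{\left(B \right)} = 99 + 9 B$ ($D{\left(B \right)} = \left(11 + B\right) 9 = 99 + 9 B$)
$Q = -90779$ ($Q = 7 - 90786 = -90779$)
$\sqrt{Q + D{\left(A \right)}} = \sqrt{-90779 + \left(99 + 9 \left(-451\right)\right)} = \sqrt{-90779 + \left(99 - 4059\right)} = \sqrt{-90779 - 3960} = \sqrt{-94739} = i \sqrt{94739}$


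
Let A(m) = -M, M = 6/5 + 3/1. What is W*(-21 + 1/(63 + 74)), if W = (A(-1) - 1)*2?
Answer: 149552/685 ≈ 218.32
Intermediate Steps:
M = 21/5 (M = 6*(1/5) + 3*1 = 6/5 + 3 = 21/5 ≈ 4.2000)
A(m) = -21/5 (A(m) = -1*21/5 = -21/5)
W = -52/5 (W = (-21/5 - 1)*2 = -26/5*2 = -52/5 ≈ -10.400)
W*(-21 + 1/(63 + 74)) = -52*(-21 + 1/(63 + 74))/5 = -52*(-21 + 1/137)/5 = -52/5*(-2876/137) = 149552/685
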